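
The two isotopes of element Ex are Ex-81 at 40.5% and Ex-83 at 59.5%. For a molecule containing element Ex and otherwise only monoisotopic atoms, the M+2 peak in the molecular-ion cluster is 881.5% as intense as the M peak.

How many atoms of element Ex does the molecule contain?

6

With n Ex atoms, P(M+2)/P(M) = C(n,1)·p^(n−1)q / p^n = n·q/p = n · 0.595/0.405.
n = 8.815 × 0.405/0.595 = 6.00 ≈ 6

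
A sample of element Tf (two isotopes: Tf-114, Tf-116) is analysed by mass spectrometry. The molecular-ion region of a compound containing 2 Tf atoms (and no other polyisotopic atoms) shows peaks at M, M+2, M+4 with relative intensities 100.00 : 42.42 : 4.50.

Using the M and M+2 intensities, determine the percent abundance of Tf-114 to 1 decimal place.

If p is the fraction of Tf that is Tf-114, then I(M+2)/I(M) = [C(2,1)·p^1·(1−p)] / p^2 = 2·(1−p)/p = 42.42/100.00 = 0.4242
(1−p)/p = 0.4242/2 = 0.2121  ⇒  p = 1/(1 + 0.2121) = 0.8250
Tf-114: 82.5%, Tf-116: 17.5%.

82.5%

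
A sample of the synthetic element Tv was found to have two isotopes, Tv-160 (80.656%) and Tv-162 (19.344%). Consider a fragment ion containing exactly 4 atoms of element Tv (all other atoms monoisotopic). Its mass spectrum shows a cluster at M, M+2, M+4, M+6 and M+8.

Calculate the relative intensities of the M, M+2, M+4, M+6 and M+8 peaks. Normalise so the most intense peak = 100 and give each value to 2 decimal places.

Expanding (0.80656 + 0.19344)^4:
P(M) = 0.80656^4 = 0.423201
P(M+2) = 4 × 0.80656^3 × 0.19344^1 = 0.405991
P(M+4) = 6 × 0.80656^2 × 0.19344^2 = 0.146055
P(M+6) = 4 × 0.80656^1 × 0.19344^3 = 0.023353
P(M+8) = 0.19344^4 = 0.001400
The M peak is largest (0.423201); scaling to 100 gives 100.00 : 95.93 : 34.51 : 5.52 : 0.33.

100.00 : 95.93 : 34.51 : 5.52 : 0.33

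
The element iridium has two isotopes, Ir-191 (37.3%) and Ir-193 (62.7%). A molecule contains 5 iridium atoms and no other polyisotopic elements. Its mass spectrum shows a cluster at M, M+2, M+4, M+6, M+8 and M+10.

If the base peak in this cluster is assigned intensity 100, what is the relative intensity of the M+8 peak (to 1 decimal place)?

84.0

(0.373 + 0.627)^5 gives M 0.0072, M+2 0.0607, M+4 0.2040, M+6 0.3429, M+8 0.2882, M+10 0.0969; the largest is M+6.
P(M+6) = C(5,3) × 0.373^2 × 0.627^3 = 10 × 0.139129 × 0.24649188 = 0.342942 (base)
P(M+8) = C(5,4) × 0.373^1 × 0.627^4 = 5 × 0.3730 × 0.15455041 = 0.288237
Relative intensity = 0.288237 / 0.342942 × 100 = 84.0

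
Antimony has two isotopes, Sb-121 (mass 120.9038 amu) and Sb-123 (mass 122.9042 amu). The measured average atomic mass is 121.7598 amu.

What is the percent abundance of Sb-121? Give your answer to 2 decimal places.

57.21%

Let x be the fractional abundance of Sb-121; then Sb-123 has abundance 1 − x.
120.9038·x + 122.9042·(1 − x) = 121.7598
(120.9038 − 122.9042)·x = 121.7598 − 122.9042
x = -1.1444 / -2.0004 = 0.57209 → 57.21% Sb-121, 42.79% Sb-123.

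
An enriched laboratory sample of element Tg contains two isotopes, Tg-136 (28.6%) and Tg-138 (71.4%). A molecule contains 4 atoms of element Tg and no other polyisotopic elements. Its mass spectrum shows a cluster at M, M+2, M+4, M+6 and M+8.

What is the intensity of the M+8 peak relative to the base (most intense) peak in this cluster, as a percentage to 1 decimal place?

Binomial terms of (0.286 + 0.714)^4: M 0.0067, M+2 0.0668, M+4 0.2502, M+6 0.4164, M+8 0.2599 → M+6 is the base peak.
P(M+6) = C(4,3) × 0.286^1 × 0.714^3 = 4 × 0.2860 × 0.36399434 = 0.416410 (base)
P(M+8) = C(4,4) × 0.286^0 × 0.714^4 = 1 × 1.0000 × 0.25989196 = 0.259892
Relative intensity = 0.259892 / 0.416410 × 100 = 62.4

62.4%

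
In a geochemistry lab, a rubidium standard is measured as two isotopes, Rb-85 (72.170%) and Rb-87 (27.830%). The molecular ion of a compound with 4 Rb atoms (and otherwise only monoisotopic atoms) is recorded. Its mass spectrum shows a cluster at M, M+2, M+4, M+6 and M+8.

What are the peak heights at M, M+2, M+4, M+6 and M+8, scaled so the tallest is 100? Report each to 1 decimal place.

64.8 : 100.0 : 57.8 : 14.9 : 1.4

Expanding (0.72170 + 0.27830)^4:
P(M) = 0.72170^4 = 0.271286
P(M+2) = 4 × 0.72170^3 × 0.27830^1 = 0.418450
P(M+4) = 6 × 0.72170^2 × 0.27830^2 = 0.242042
P(M+6) = 4 × 0.72170^1 × 0.27830^3 = 0.062224
P(M+8) = 0.27830^4 = 0.005999
The M+2 peak is largest (0.418450); scaling to 100 gives 64.8 : 100.0 : 57.8 : 14.9 : 1.4.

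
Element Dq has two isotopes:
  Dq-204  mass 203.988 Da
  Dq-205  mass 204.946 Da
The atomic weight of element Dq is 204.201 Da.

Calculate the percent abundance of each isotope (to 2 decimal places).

Writing the weighted mean with unknown fraction x of Dq-204:
203.988·x + 204.946·(1 − x) = 204.201
(203.988 − 204.946)·x = 204.201 − 204.946
x = -0.745 / -0.958 = 0.77766 → 77.77% Dq-204, 22.23% Dq-205.

Dq-204: 77.77%, Dq-205: 22.23%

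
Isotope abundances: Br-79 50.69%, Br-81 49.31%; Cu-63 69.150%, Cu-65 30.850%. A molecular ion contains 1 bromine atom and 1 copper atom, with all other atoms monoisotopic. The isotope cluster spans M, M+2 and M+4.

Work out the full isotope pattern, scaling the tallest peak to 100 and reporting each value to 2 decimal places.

Bromine pattern (n=1): 0.5069 : 0.4931
Copper pattern (n=1): 0.6915 : 0.3085
Convolve the two distributions (both contribute in 2-u steps):
  M: 0.5069×0.6915 = 0.350521
  M+2: 0.5069×0.3085 + 0.4931×0.6915 = 0.497357
  M+4: 0.4931×0.3085 = 0.152121
Scale to base peak (0.497357) = 100: 70.48 : 100.00 : 30.59

70.48 : 100.00 : 30.59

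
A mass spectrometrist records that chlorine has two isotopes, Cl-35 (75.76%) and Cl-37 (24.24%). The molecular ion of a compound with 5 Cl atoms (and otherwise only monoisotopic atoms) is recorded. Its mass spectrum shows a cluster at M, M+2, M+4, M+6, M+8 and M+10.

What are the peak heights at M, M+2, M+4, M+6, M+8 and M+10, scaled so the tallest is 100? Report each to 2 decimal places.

Expanding (0.7576 + 0.2424)^5:
P(M) = 0.7576^5 = 0.249574
P(M+2) = 5 × 0.7576^4 × 0.2424^1 = 0.399266
P(M+4) = 10 × 0.7576^3 × 0.2424^2 = 0.255497
P(M+6) = 10 × 0.7576^2 × 0.2424^3 = 0.081748
P(M+8) = 5 × 0.7576^1 × 0.2424^4 = 0.013078
P(M+10) = 0.2424^5 = 0.000837
The M+2 peak is largest (0.399266); scaling to 100 gives 62.51 : 100.00 : 63.99 : 20.47 : 3.28 : 0.21.

62.51 : 100.00 : 63.99 : 20.47 : 3.28 : 0.21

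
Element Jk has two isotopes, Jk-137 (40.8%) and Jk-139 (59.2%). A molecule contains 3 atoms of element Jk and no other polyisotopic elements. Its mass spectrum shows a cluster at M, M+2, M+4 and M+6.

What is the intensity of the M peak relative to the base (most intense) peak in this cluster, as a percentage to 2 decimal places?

15.83%

Term probabilities: M 0.0679, M+2 0.2956, M+4 0.4290, M+6 0.2075. Base peak = M+4.
P(M+4) = C(3,2) × 0.408^1 × 0.592^2 = 3 × 0.4080 × 0.350464 = 0.428968 (base)
P(M) = C(3,0) × 0.408^3 × 0.592^0 = 1 × 0.06791731 × 1.0000 = 0.067917
Relative intensity = 0.067917 / 0.428968 × 100 = 15.83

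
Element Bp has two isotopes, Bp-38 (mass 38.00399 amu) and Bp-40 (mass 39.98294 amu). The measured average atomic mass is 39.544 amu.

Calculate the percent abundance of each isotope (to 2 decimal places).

With x = fraction of Bp-38 (so Bp-40 is 1 − x):
38.00399·x + 39.98294·(1 − x) = 39.544
(38.00399 − 39.98294)·x = 39.544 − 39.98294
x = -0.43894 / -1.97895 = 0.22180 → 22.18% Bp-38, 77.82% Bp-40.

Bp-38: 22.18%, Bp-40: 77.82%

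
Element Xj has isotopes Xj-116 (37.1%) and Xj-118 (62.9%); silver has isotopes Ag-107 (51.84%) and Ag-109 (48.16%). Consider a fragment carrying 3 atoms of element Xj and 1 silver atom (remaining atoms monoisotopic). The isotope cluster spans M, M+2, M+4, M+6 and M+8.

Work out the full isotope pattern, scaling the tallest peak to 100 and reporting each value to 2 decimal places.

Element Xj pattern (n=3): 0.05106481 : 0.25972857 : 0.44034843 : 0.24885819
Silver pattern (n=1): 0.5184 : 0.4816
Convolve the two distributions (both contribute in 2-u steps):
  M: 0.05106481×0.5184 = 0.026472
  M+2: 0.05106481×0.4816 + 0.25972857×0.5184 = 0.159236
  M+4: 0.25972857×0.4816 + 0.44034843×0.5184 = 0.353362
  M+6: 0.44034843×0.4816 + 0.24885819×0.5184 = 0.341080
  M+8: 0.24885819×0.4816 = 0.119850
Scale to base peak (0.353362) = 100: 7.49 : 45.06 : 100.00 : 96.52 : 33.92

7.49 : 45.06 : 100.00 : 96.52 : 33.92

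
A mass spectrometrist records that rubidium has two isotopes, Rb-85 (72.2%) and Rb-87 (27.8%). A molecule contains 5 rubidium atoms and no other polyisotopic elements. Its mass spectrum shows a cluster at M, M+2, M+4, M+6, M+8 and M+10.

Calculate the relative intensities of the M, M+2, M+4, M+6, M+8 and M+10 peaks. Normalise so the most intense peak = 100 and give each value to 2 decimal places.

Expanding (0.722 + 0.278)^5:
P(M) = 0.722^5 = 0.196194
P(M+2) = 5 × 0.722^4 × 0.278^1 = 0.377714
P(M+4) = 10 × 0.722^3 × 0.278^2 = 0.290872
P(M+6) = 10 × 0.722^2 × 0.278^3 = 0.111998
P(M+8) = 5 × 0.722^1 × 0.278^4 = 0.021562
P(M+10) = 0.278^5 = 0.001660
The M+2 peak is largest (0.377714); scaling to 100 gives 51.94 : 100.00 : 77.01 : 29.65 : 5.71 : 0.44.

51.94 : 100.00 : 77.01 : 29.65 : 5.71 : 0.44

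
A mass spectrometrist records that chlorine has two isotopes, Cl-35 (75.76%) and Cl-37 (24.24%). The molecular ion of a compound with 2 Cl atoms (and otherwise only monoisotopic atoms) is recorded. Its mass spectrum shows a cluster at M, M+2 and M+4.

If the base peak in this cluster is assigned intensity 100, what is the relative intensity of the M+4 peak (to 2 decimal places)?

10.24

Binomial terms of (0.7576 + 0.2424)^2: M 0.5740, M+2 0.3673, M+4 0.0588 → M is the base peak.
P(M) = C(2,0) × 0.7576^2 × 0.2424^0 = 1 × 0.57395776 × 1.0000 = 0.573958 (base)
P(M+4) = C(2,2) × 0.7576^0 × 0.2424^2 = 1 × 1.0000 × 0.05875776 = 0.058758
Relative intensity = 0.058758 / 0.573958 × 100 = 10.24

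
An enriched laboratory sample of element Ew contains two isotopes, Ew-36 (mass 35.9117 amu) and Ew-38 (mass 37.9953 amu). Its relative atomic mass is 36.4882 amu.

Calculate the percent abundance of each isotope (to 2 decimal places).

With x = fraction of Ew-36 (so Ew-38 is 1 − x):
35.9117·x + 37.9953·(1 − x) = 36.4882
(35.9117 − 37.9953)·x = 36.4882 − 37.9953
x = -1.5071 / -2.0836 = 0.72332 → 72.33% Ew-36, 27.67% Ew-38.

Ew-36: 72.33%, Ew-38: 27.67%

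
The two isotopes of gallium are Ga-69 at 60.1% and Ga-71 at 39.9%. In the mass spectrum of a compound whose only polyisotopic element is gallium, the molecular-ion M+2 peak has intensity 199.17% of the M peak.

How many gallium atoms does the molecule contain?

3

For n independent Ga atoms, I(M+2)/I(M) = n · (abundance Ga-71) / (abundance Ga-69) = n · 0.399/0.601.
n = 1.9917 × 0.601/0.399 = 3.00 ≈ 3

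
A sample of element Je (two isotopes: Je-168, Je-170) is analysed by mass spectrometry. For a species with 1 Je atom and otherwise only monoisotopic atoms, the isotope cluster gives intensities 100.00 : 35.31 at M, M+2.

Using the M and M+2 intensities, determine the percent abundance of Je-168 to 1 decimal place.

73.9%

If p is the fraction of Je that is Je-168, then I(M+2)/I(M) = [C(1,1)·p^0·(1−p)] / p^1 = 1·(1−p)/p = 35.31/100.00 = 0.3531
(1−p)/p = 0.3531/1 = 0.3531  ⇒  p = 1/(1 + 0.3531) = 0.7390
Je-168: 73.9%, Je-170: 26.1%.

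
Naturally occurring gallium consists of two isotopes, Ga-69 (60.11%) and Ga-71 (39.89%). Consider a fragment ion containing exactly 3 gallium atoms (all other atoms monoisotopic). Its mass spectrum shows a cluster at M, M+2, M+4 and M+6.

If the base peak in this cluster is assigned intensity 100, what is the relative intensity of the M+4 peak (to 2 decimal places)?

(0.6011 + 0.3989)^3 gives M 0.2172, M+2 0.4324, M+4 0.2869, M+6 0.0635; the largest is M+2.
P(M+2) = C(3,1) × 0.6011^2 × 0.3989^1 = 3 × 0.36132121 × 0.3989 = 0.432393 (base)
P(M+4) = C(3,2) × 0.6011^1 × 0.3989^2 = 3 × 0.6011 × 0.15912121 = 0.286943
Relative intensity = 0.286943 / 0.432393 × 100 = 66.36

66.36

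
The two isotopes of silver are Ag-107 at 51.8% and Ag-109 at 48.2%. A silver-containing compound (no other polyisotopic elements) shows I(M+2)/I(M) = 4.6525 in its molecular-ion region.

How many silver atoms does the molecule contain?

5

The M+2/M ratio from n Ag atoms is n · q/p = n · 0.482/0.518.
n = 4.6525 × 0.518/0.482 = 5.00 ≈ 5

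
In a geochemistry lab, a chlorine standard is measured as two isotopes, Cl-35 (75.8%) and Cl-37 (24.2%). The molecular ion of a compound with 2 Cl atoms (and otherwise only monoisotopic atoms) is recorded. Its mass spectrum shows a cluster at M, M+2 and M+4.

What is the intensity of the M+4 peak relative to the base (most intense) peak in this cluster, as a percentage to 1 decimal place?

10.2%

(0.758 + 0.242)^2 gives M 0.5746, M+2 0.3669, M+4 0.0586; the largest is M.
P(M) = C(2,0) × 0.758^2 × 0.242^0 = 1 × 0.574564 × 1.0000 = 0.574564 (base)
P(M+4) = C(2,2) × 0.758^0 × 0.242^2 = 1 × 1.0000 × 0.058564 = 0.058564
Relative intensity = 0.058564 / 0.574564 × 100 = 10.2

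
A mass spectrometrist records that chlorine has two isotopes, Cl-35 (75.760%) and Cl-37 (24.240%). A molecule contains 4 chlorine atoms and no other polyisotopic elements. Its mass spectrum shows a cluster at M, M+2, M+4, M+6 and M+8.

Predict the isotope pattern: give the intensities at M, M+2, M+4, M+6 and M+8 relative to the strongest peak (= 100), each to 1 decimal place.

The 4 Cl atoms are independent, so intensities follow the terms of (0.75760 + 0.24240)^4.
P(M) = 0.75760^4 = 0.329428
P(M+2) = 4 × 0.75760^3 × 0.24240^1 = 0.421612
P(M+4) = 6 × 0.75760^2 × 0.24240^2 = 0.202347
P(M+6) = 4 × 0.75760^1 × 0.24240^3 = 0.043162
P(M+8) = 0.24240^4 = 0.003452
The M+2 peak is largest (0.421612); scaling to 100 gives 78.1 : 100.0 : 48.0 : 10.2 : 0.8.

78.1 : 100.0 : 48.0 : 10.2 : 0.8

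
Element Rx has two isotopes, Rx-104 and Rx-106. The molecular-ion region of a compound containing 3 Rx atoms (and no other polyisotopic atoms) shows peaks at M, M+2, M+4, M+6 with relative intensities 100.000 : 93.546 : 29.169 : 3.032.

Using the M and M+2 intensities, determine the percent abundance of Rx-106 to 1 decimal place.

Let p = fractional abundance of Rx-104. I(M+2)/I(M) = [C(3,1)·p^2·(1−p)] / p^3 = 3·(1−p)/p = 93.546/100.000 = 0.9355
(1−p)/p = 0.9355/3 = 0.3118  ⇒  p = 1/(1 + 0.3118) = 0.7623
Rx-104: 76.2%, Rx-106: 23.8%.

23.8%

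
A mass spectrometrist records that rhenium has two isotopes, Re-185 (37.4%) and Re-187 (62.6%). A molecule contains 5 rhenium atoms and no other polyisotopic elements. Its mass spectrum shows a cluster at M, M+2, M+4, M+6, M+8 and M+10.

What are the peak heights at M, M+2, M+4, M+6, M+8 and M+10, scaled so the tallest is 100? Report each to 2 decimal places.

The 5 Re atoms are independent, so intensities follow the terms of (0.374 + 0.626)^5.
P(M) = 0.374^5 = 0.007317
P(M+2) = 5 × 0.374^4 × 0.626^1 = 0.061239
P(M+4) = 10 × 0.374^3 × 0.626^2 = 0.205005
P(M+6) = 10 × 0.374^2 × 0.626^3 = 0.343136
P(M+8) = 5 × 0.374^1 × 0.626^4 = 0.287170
P(M+10) = 0.626^5 = 0.096133
The M+6 peak is largest (0.343136); scaling to 100 gives 2.13 : 17.85 : 59.74 : 100.00 : 83.69 : 28.02.

2.13 : 17.85 : 59.74 : 100.00 : 83.69 : 28.02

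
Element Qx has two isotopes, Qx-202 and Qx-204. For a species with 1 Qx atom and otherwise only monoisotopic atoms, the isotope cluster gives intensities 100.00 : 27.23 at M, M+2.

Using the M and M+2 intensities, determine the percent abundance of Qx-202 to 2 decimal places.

78.60%

If p is the fraction of Qx that is Qx-202, then I(M+2)/I(M) = [C(1,1)·p^0·(1−p)] / p^1 = 1·(1−p)/p = 27.23/100.00 = 0.2723
(1−p)/p = 0.2723/1 = 0.2723  ⇒  p = 1/(1 + 0.2723) = 0.7860
Qx-202: 78.60%, Qx-204: 21.40%.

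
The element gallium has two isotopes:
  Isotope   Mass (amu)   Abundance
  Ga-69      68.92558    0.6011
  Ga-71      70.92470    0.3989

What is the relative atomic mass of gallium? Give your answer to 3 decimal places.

69.723 amu

Ar = Σ fᵢ·mᵢ = 0.6011 × 68.92558 + 0.3989 × 70.92470
= 41.431166 + 28.291863 = 69.723029 amu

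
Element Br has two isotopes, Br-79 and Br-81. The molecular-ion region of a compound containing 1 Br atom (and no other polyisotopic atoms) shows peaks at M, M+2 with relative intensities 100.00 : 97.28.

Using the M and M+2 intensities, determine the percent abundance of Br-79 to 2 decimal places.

If p is the fraction of Br that is Br-79, then I(M+2)/I(M) = [C(1,1)·p^0·(1−p)] / p^1 = 1·(1−p)/p = 97.28/100.00 = 0.9728
(1−p)/p = 0.9728/1 = 0.9728  ⇒  p = 1/(1 + 0.9728) = 0.5069
Br-79: 50.69%, Br-81: 49.31%.

50.69%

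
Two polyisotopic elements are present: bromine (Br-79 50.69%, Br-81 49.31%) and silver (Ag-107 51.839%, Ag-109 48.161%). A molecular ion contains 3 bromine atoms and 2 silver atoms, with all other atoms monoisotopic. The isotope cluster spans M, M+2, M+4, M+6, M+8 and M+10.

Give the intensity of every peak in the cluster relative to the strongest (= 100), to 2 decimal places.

10.96 : 52.35 : 100.00 : 95.50 : 45.60 : 8.71

Bromine pattern (n=3): 0.13024674 : 0.3801026 : 0.36975457 : 0.11989609
Silver pattern (n=2): 0.26872819 : 0.49932362 : 0.23194819
Convolve the two distributions (both contribute in 2-u steps):
  M: 0.13024674×0.26872819 = 0.035001
  M+2: 0.13024674×0.49932362 + 0.3801026×0.26872819 = 0.167180
  M+4: 0.13024674×0.23194819 + 0.3801026×0.49932362 + 0.36975457×0.26872819 = 0.319368
  M+6: 0.3801026×0.23194819 + 0.36975457×0.49932362 + 0.11989609×0.26872819 = 0.305011
  M+8: 0.36975457×0.23194819 + 0.11989609×0.49932362 = 0.145631
  M+10: 0.11989609×0.23194819 = 0.027810
Scale to base peak (0.319368) = 100: 10.96 : 52.35 : 100.00 : 95.50 : 45.60 : 8.71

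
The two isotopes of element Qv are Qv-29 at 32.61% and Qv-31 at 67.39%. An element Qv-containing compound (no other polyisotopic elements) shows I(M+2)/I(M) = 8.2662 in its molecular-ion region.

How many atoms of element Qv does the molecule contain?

With n Qv atoms, P(M+2)/P(M) = C(n,1)·p^(n−1)q / p^n = n·q/p = n · 0.6739/0.3261.
n = 8.2662 × 0.3261/0.6739 = 4.00 ≈ 4

4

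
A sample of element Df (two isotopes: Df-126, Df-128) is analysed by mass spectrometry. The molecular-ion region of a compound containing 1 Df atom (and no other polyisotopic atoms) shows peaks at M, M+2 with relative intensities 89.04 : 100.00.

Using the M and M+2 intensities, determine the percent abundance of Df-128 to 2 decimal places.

Write p for the Df-126 fraction. I(M+2)/I(M) = [C(1,1)·p^0·(1−p)] / p^1 = 1·(1−p)/p = 100.00/89.04 = 1.1231
(1−p)/p = 1.1231/1 = 1.1231  ⇒  p = 1/(1 + 1.1231) = 0.4710
Df-126: 47.10%, Df-128: 52.90%.

52.90%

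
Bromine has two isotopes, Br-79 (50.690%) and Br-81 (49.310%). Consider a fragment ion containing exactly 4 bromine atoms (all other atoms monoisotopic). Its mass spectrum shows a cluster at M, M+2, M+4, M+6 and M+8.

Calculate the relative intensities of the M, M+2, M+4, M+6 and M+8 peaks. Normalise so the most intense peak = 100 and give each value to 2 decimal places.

17.61 : 68.53 : 100.00 : 64.85 : 15.77

Expanding (0.50690 + 0.49310)^4:
P(M) = 0.50690^4 = 0.066022
P(M+2) = 4 × 0.50690^3 × 0.49310^1 = 0.256899
P(M+4) = 6 × 0.50690^2 × 0.49310^2 = 0.374857
P(M+6) = 4 × 0.50690^1 × 0.49310^3 = 0.243101
P(M+8) = 0.49310^4 = 0.059121
The M+4 peak is largest (0.374857); scaling to 100 gives 17.61 : 68.53 : 100.00 : 64.85 : 15.77.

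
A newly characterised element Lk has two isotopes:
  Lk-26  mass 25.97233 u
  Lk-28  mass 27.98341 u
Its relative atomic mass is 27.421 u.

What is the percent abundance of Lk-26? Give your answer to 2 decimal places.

27.97%

With x = fraction of Lk-26 (so Lk-28 is 1 − x):
25.97233·x + 27.98341·(1 − x) = 27.421
(25.97233 − 27.98341)·x = 27.421 − 27.98341
x = -0.56241 / -2.01108 = 0.27966 → 27.97% Lk-26, 72.03% Lk-28.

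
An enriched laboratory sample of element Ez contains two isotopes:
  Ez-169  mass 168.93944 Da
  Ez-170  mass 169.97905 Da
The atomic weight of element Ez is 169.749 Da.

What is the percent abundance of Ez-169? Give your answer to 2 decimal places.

Writing the weighted mean with unknown fraction x of Ez-169:
168.93944·x + 169.97905·(1 − x) = 169.749
(168.93944 − 169.97905)·x = 169.749 − 169.97905
x = -0.23005 / -1.03961 = 0.22128 → 22.13% Ez-169, 77.87% Ez-170.

22.13%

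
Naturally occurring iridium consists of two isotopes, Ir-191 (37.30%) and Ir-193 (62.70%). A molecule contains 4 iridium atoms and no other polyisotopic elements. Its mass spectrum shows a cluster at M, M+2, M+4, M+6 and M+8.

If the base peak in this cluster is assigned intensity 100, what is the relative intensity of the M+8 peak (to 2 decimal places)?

42.02

Term probabilities: M 0.0194, M+2 0.1302, M+4 0.3282, M+6 0.3678, M+8 0.1546. Base peak = M+6.
P(M+6) = C(4,3) × 0.3730^1 × 0.6270^3 = 4 × 0.3730 × 0.24649188 = 0.367766 (base)
P(M+8) = C(4,4) × 0.3730^0 × 0.6270^4 = 1 × 1.0000 × 0.15455041 = 0.154550
Relative intensity = 0.154550 / 0.367766 × 100 = 42.02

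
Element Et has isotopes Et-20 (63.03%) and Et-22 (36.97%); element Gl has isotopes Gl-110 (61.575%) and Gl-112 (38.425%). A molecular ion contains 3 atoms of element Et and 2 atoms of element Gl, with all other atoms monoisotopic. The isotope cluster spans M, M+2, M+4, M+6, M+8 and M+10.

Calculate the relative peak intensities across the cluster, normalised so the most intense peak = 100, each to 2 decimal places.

Element Et pattern (n=3): 0.25040438 : 0.44062113 : 0.2584446 : 0.05052989
Element Gl pattern (n=2): 0.37914806 : 0.47320387 : 0.14764806
Convolve the two distributions (both contribute in 2-u steps):
  M: 0.25040438×0.37914806 = 0.094940
  M+2: 0.25040438×0.47320387 + 0.44062113×0.37914806 = 0.285553
  M+4: 0.25040438×0.14764806 + 0.44062113×0.47320387 + 0.2584446×0.37914806 = 0.343464
  M+6: 0.44062113×0.14764806 + 0.2584446×0.47320387 + 0.05052989×0.37914806 = 0.206512
  M+8: 0.2584446×0.14764806 + 0.05052989×0.47320387 = 0.062070
  M+10: 0.05052989×0.14764806 = 0.007461
Scale to base peak (0.343464) = 100: 27.64 : 83.14 : 100.00 : 60.13 : 18.07 : 2.17

27.64 : 83.14 : 100.00 : 60.13 : 18.07 : 2.17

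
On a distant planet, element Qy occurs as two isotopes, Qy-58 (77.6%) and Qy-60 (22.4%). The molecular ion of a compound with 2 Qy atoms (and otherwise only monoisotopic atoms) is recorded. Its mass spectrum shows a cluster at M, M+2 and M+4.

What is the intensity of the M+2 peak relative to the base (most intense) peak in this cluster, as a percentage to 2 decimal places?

57.73%

(0.776 + 0.224)^2 gives M 0.6022, M+2 0.3476, M+4 0.0502; the largest is M.
P(M) = C(2,0) × 0.776^2 × 0.224^0 = 1 × 0.602176 × 1.0000 = 0.602176 (base)
P(M+2) = C(2,1) × 0.776^1 × 0.224^1 = 2 × 0.7760 × 0.2240 = 0.347648
Relative intensity = 0.347648 / 0.602176 × 100 = 57.73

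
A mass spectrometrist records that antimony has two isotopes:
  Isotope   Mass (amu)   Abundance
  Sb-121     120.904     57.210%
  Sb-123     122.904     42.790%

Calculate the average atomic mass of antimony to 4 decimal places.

121.7598 amu

Ar = Σ fᵢ·mᵢ = 0.57210 × 120.904 + 0.42790 × 122.904
= 69.16918 + 52.59062 = 121.75980 amu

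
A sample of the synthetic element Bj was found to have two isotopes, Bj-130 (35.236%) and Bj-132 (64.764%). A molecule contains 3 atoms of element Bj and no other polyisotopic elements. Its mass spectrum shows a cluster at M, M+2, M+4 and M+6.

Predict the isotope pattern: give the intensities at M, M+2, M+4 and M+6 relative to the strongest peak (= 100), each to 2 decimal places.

9.87 : 54.41 : 100.00 : 61.27

The 3 Bj atoms are independent, so intensities follow the terms of (0.35236 + 0.64764)^3.
P(M) = 0.35236^3 = 0.043748
P(M+2) = 3 × 0.35236^2 × 0.64764^1 = 0.241228
P(M+4) = 3 × 0.35236^1 × 0.64764^2 = 0.443379
P(M+6) = 0.64764^3 = 0.271645
The M+4 peak is largest (0.443379); scaling to 100 gives 9.87 : 54.41 : 100.00 : 61.27.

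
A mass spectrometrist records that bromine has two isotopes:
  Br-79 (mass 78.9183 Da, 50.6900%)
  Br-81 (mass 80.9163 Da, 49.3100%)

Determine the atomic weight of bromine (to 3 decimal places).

79.904 Da

The abundance-weighted mean is 0.506900 × 78.9183 + 0.493100 × 80.9163
= 40.00369 + 39.89983 = 79.90352 Da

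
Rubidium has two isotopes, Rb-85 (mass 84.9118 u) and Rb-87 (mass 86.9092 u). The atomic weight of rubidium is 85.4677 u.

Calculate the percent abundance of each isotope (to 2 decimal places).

Rb-85: 72.17%, Rb-87: 27.83%

Let x be the fractional abundance of Rb-85; then Rb-87 has abundance 1 − x.
84.9118·x + 86.9092·(1 − x) = 85.4677
(84.9118 − 86.9092)·x = 85.4677 − 86.9092
x = -1.4415 / -1.9974 = 0.72169 → 72.17% Rb-85, 27.83% Rb-87.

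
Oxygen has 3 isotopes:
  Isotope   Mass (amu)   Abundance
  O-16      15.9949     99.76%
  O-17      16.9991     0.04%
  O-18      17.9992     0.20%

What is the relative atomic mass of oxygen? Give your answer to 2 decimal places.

16.00 amu

The abundance-weighted mean is 0.9976 × 15.9949 + 0.0004 × 16.9991 + 0.0020 × 17.9992
= 15.95651 + 0.00680 + 0.03600 = 15.99931 amu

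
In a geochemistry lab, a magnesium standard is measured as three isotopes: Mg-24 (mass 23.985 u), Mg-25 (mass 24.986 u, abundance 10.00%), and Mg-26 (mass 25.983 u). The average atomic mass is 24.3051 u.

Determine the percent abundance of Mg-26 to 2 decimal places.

11.01%

The remaining 90.00% is split between Mg-24 (fraction x) and Mg-26 (fraction 0.9000 − x).
Substituting: 23.985x + 25.983(0.9000 − x) = 21.8065
(23.985 − 25.983)x = -1.5782  ⇒  x = 0.78989, y = 0.11011
Mg-24: 78.99%, Mg-26: 11.01%.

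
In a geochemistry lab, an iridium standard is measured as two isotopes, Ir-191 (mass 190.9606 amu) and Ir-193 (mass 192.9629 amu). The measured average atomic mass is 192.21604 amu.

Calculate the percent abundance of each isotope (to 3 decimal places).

Ir-191: 37.300%, Ir-193: 62.700%

Writing the weighted mean with unknown fraction x of Ir-191:
190.9606·x + 192.9629·(1 − x) = 192.21604
(190.9606 − 192.9629)·x = 192.21604 − 192.9629
x = -0.74686 / -2.0023 = 0.37300 → 37.300% Ir-191, 62.700% Ir-193.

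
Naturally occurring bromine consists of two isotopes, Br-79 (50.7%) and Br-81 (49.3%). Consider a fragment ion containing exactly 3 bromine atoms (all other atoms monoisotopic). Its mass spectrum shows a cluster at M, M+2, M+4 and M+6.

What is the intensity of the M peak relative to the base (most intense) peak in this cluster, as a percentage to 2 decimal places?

34.28%

Binomial terms of (0.507 + 0.493)^3: M 0.1303, M+2 0.3802, M+4 0.3697, M+6 0.1198 → M+2 is the base peak.
P(M+2) = C(3,1) × 0.507^2 × 0.493^1 = 3 × 0.257049 × 0.4930 = 0.380175 (base)
P(M) = C(3,0) × 0.507^3 × 0.493^0 = 1 × 0.13032384 × 1.0000 = 0.130324
Relative intensity = 0.130324 / 0.380175 × 100 = 34.28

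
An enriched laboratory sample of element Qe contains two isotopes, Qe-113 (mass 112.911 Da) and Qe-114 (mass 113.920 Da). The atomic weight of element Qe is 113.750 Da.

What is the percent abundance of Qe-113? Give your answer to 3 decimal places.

16.848%

Writing the weighted mean with unknown fraction x of Qe-113:
112.911·x + 113.920·(1 − x) = 113.750
(112.911 − 113.920)·x = 113.750 − 113.920
x = -0.170 / -1.009 = 0.16848 → 16.848% Qe-113, 83.152% Qe-114.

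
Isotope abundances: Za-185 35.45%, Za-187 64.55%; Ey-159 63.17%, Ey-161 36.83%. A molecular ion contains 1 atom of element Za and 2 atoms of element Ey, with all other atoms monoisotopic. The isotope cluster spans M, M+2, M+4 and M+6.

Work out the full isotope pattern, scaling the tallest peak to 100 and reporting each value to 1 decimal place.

33.5 : 100.0 : 82.5 : 20.7

Element Za pattern (n=1): 0.3545 : 0.6455
Element Ey pattern (n=2): 0.39904489 : 0.46531022 : 0.13564489
Convolve the two distributions (both contribute in 2-u steps):
  M: 0.3545×0.39904489 = 0.141461
  M+2: 0.3545×0.46531022 + 0.6455×0.39904489 = 0.422536
  M+4: 0.3545×0.13564489 + 0.6455×0.46531022 = 0.348444
  M+6: 0.6455×0.13564489 = 0.087559
Scale to base peak (0.422536) = 100: 33.5 : 100.0 : 82.5 : 20.7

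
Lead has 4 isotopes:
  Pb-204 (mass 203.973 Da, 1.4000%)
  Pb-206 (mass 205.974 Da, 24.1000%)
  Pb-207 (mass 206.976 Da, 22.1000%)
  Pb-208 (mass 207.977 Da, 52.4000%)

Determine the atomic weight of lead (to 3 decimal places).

207.217 Da

The abundance-weighted mean is 0.014000 × 203.973 + 0.241000 × 205.974 + 0.221000 × 206.976 + 0.524000 × 207.977
= 2.8556 + 49.6397 + 45.7417 + 108.9799 = 207.2169 Da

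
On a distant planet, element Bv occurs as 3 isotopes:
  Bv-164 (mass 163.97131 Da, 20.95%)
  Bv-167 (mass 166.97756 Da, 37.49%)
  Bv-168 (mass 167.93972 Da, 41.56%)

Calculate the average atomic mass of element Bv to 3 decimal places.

The abundance-weighted mean is 0.2095 × 163.97131 + 0.3749 × 166.97756 + 0.4156 × 167.93972
= 34.351989 + 62.599887 + 69.795748 = 166.747624 Da

166.748 Da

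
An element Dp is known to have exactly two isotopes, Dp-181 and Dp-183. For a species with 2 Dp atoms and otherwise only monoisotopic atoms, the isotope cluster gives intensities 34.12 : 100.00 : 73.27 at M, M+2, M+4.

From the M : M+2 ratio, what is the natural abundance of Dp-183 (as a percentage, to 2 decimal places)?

Write p for the Dp-181 fraction. I(M+2)/I(M) = [C(2,1)·p^1·(1−p)] / p^2 = 2·(1−p)/p = 100.00/34.12 = 2.9308
(1−p)/p = 2.9308/2 = 1.4654  ⇒  p = 1/(1 + 1.4654) = 0.4056
Dp-181: 40.56%, Dp-183: 59.44%.

59.44%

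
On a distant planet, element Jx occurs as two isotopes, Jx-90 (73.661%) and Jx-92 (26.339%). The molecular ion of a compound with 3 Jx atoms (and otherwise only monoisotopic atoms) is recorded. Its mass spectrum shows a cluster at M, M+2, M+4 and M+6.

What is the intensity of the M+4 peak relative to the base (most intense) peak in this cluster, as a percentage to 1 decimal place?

35.8%

Term probabilities: M 0.3997, M+2 0.4287, M+4 0.1533, M+6 0.0183. Base peak = M+2.
P(M+2) = C(3,1) × 0.73661^2 × 0.26339^1 = 3 × 0.54259429 × 0.26339 = 0.428742 (base)
P(M+4) = C(3,2) × 0.73661^1 × 0.26339^2 = 3 × 0.73661 × 0.06937429 = 0.153305
Relative intensity = 0.153305 / 0.428742 × 100 = 35.8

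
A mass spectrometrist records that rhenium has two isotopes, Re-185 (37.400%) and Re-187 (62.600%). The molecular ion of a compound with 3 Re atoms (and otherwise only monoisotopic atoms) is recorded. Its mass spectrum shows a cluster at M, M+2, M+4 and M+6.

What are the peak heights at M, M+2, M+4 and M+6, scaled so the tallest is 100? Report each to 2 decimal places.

The 3 Re atoms are independent, so intensities follow the terms of (0.37400 + 0.62600)^3.
P(M) = 0.37400^3 = 0.052314
P(M+2) = 3 × 0.37400^2 × 0.62600^1 = 0.262687
P(M+4) = 3 × 0.37400^1 × 0.62600^2 = 0.439685
P(M+6) = 0.62600^3 = 0.245314
The M+4 peak is largest (0.439685); scaling to 100 gives 11.90 : 59.74 : 100.00 : 55.79.

11.90 : 59.74 : 100.00 : 55.79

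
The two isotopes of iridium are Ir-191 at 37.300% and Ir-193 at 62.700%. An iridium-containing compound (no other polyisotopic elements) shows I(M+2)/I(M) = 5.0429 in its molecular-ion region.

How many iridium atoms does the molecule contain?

3

The M+2/M ratio from n Ir atoms is n · q/p = n · 0.62700/0.37300.
n = 5.0429 × 0.37300/0.62700 = 3.00 ≈ 3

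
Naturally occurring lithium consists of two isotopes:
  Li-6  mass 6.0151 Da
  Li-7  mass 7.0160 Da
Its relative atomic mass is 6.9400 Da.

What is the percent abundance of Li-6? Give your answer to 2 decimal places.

7.59%

Let x be the fractional abundance of Li-6; then Li-7 has abundance 1 − x.
6.0151·x + 7.0160·(1 − x) = 6.9400
(6.0151 − 7.0160)·x = 6.9400 − 7.0160
x = -0.0760 / -1.0009 = 0.07593 → 7.59% Li-6, 92.41% Li-7.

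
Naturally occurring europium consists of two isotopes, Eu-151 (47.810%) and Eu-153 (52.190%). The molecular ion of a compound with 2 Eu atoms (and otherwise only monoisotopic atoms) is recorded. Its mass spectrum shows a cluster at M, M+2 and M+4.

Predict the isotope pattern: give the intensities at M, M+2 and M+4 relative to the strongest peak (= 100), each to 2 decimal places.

45.80 : 100.00 : 54.58

Expanding (0.47810 + 0.52190)^2:
P(M) = 0.47810^2 = 0.228580
P(M+2) = 2 × 0.47810^1 × 0.52190^1 = 0.499041
P(M+4) = 0.52190^2 = 0.272380
The M+2 peak is largest (0.499041); scaling to 100 gives 45.80 : 100.00 : 54.58.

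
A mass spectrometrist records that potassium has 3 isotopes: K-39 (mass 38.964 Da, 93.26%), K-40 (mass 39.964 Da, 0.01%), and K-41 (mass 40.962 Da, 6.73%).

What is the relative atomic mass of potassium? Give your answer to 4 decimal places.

39.0986 Da

Weight each isotope mass by its fractional abundance: 0.9326 × 38.964 + 0.0001 × 39.964 + 0.0673 × 40.962
= 36.33783 + 0.00400 + 2.75674 = 39.09857 Da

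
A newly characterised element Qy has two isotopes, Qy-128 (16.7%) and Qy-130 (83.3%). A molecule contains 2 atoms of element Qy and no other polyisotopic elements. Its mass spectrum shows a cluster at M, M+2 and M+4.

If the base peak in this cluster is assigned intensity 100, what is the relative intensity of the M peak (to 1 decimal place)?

4.0

(0.167 + 0.833)^2 gives M 0.0279, M+2 0.2782, M+4 0.6939; the largest is M+4.
P(M+4) = C(2,2) × 0.167^0 × 0.833^2 = 1 × 1.0000 × 0.693889 = 0.693889 (base)
P(M) = C(2,0) × 0.167^2 × 0.833^0 = 1 × 0.027889 × 1.0000 = 0.027889
Relative intensity = 0.027889 / 0.693889 × 100 = 4.0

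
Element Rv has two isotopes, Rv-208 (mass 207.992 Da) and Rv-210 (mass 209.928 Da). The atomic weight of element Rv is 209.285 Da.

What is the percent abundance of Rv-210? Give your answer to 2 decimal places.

With x = fraction of Rv-208 (so Rv-210 is 1 − x):
207.992·x + 209.928·(1 − x) = 209.285
(207.992 − 209.928)·x = 209.285 − 209.928
x = -0.643 / -1.936 = 0.33213 → 33.21% Rv-208, 66.79% Rv-210.

66.79%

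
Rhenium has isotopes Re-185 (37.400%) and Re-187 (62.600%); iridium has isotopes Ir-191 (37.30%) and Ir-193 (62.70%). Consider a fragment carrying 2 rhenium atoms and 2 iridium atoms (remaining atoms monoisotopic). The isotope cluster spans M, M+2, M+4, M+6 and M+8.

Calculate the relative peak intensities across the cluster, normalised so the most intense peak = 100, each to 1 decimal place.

Rhenium pattern (n=2): 0.139876 : 0.468248 : 0.391876
Iridium pattern (n=2): 0.139129 : 0.467742 : 0.393129
Convolve the two distributions (both contribute in 2-u steps):
  M: 0.139876×0.139129 = 0.019461
  M+2: 0.139876×0.467742 + 0.468248×0.139129 = 0.130573
  M+4: 0.139876×0.393129 + 0.468248×0.467742 + 0.391876×0.139129 = 0.328530
  M+6: 0.468248×0.393129 + 0.391876×0.467742 = 0.367379
  M+8: 0.391876×0.393129 = 0.154058
Scale to base peak (0.367379) = 100: 5.3 : 35.5 : 89.4 : 100.0 : 41.9

5.3 : 35.5 : 89.4 : 100.0 : 41.9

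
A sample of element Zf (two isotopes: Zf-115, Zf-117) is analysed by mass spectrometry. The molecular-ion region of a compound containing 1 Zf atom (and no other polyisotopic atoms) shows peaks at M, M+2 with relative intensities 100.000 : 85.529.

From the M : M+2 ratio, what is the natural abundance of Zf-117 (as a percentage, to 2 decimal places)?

46.10%

Let p = fractional abundance of Zf-115. I(M+2)/I(M) = [C(1,1)·p^0·(1−p)] / p^1 = 1·(1−p)/p = 85.529/100.000 = 0.8553
(1−p)/p = 0.8553/1 = 0.8553  ⇒  p = 1/(1 + 0.8553) = 0.5390
Zf-115: 53.90%, Zf-117: 46.10%.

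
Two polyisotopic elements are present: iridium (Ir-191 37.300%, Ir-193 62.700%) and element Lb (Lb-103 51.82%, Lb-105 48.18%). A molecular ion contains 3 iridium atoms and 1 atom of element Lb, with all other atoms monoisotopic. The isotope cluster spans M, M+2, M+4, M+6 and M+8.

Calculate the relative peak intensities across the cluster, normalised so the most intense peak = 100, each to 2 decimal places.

7.60 : 45.37 : 100.00 : 95.94 : 33.54

Iridium pattern (n=3): 0.05189512 : 0.26170165 : 0.43991135 : 0.24649188
Element Lb pattern (n=1): 0.5182 : 0.4818
Convolve the two distributions (both contribute in 2-u steps):
  M: 0.05189512×0.5182 = 0.026892
  M+2: 0.05189512×0.4818 + 0.26170165×0.5182 = 0.160617
  M+4: 0.26170165×0.4818 + 0.43991135×0.5182 = 0.354050
  M+6: 0.43991135×0.4818 + 0.24649188×0.5182 = 0.339681
  M+8: 0.24649188×0.4818 = 0.118760
Scale to base peak (0.354050) = 100: 7.60 : 45.37 : 100.00 : 95.94 : 33.54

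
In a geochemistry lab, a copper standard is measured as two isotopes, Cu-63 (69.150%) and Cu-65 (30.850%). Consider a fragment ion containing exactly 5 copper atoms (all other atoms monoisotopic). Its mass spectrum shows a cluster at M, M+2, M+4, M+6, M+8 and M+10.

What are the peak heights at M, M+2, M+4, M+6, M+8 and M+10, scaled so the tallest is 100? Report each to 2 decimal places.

The 5 Cu atoms are independent, so intensities follow the terms of (0.69150 + 0.30850)^5.
P(M) = 0.69150^5 = 0.158111
P(M+2) = 5 × 0.69150^4 × 0.30850^1 = 0.352691
P(M+4) = 10 × 0.69150^3 × 0.30850^2 = 0.314693
P(M+6) = 10 × 0.69150^2 × 0.30850^3 = 0.140394
P(M+8) = 5 × 0.69150^1 × 0.30850^4 = 0.031317
P(M+10) = 0.30850^5 = 0.002794
The M+2 peak is largest (0.352691); scaling to 100 gives 44.83 : 100.00 : 89.23 : 39.81 : 8.88 : 0.79.

44.83 : 100.00 : 89.23 : 39.81 : 8.88 : 0.79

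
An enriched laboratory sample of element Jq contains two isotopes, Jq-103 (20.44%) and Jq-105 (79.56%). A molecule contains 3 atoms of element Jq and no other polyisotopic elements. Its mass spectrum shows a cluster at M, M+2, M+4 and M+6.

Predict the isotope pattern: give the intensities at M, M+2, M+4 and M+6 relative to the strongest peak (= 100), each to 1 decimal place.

1.7 : 19.8 : 77.1 : 100.0

Expanding (0.2044 + 0.7956)^3:
P(M) = 0.2044^3 = 0.008540
P(M+2) = 3 × 0.2044^2 × 0.7956^1 = 0.099719
P(M+4) = 3 × 0.2044^1 × 0.7956^2 = 0.388143
P(M+6) = 0.7956^3 = 0.503598
The M+6 peak is largest (0.503598); scaling to 100 gives 1.7 : 19.8 : 77.1 : 100.0.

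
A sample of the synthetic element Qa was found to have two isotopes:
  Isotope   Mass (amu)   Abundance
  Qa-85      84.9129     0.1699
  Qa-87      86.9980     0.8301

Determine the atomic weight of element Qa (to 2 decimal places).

Weight each isotope mass by its fractional abundance: 0.1699 × 84.9129 + 0.8301 × 86.9980
= 14.42670 + 72.21704 = 86.64374 amu

86.64 amu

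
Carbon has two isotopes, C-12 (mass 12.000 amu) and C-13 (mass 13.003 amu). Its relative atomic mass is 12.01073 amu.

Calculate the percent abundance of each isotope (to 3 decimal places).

C-12: 98.930%, C-13: 1.070%

Writing the weighted mean with unknown fraction x of C-12:
12.000·x + 13.003·(1 − x) = 12.01073
(12.000 − 13.003)·x = 12.01073 − 13.003
x = -0.99227 / -1.003 = 0.98930 → 98.930% C-12, 1.070% C-13.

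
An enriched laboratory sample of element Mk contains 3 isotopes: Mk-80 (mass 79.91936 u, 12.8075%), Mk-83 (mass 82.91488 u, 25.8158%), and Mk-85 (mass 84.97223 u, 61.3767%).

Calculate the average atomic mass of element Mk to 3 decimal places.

83.794 u

The abundance-weighted mean is 0.128075 × 79.91936 + 0.258158 × 82.91488 + 0.613767 × 84.97223
= 10.235672 + 21.405140 + 52.153151 = 83.793963 u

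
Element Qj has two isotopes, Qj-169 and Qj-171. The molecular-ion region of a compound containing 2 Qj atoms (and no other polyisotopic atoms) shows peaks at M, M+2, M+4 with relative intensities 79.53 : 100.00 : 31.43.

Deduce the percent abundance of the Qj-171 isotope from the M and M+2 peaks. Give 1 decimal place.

38.6%

If p is the fraction of Qj that is Qj-169, then I(M+2)/I(M) = [C(2,1)·p^1·(1−p)] / p^2 = 2·(1−p)/p = 100.00/79.53 = 1.2574
(1−p)/p = 1.2574/2 = 0.6287  ⇒  p = 1/(1 + 0.6287) = 0.6140
Qj-169: 61.4%, Qj-171: 38.6%.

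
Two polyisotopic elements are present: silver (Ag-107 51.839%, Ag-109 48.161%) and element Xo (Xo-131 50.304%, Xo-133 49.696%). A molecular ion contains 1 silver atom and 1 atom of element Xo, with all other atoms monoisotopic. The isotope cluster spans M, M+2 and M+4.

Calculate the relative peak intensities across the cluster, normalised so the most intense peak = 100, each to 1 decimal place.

52.2 : 100.0 : 47.9

Silver pattern (n=1): 0.51839 : 0.48161
Element Xo pattern (n=1): 0.50304 : 0.49696
Convolve the two distributions (both contribute in 2-u steps):
  M: 0.51839×0.50304 = 0.260771
  M+2: 0.51839×0.49696 + 0.48161×0.50304 = 0.499888
  M+4: 0.48161×0.49696 = 0.239341
Scale to base peak (0.499888) = 100: 52.2 : 100.0 : 47.9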